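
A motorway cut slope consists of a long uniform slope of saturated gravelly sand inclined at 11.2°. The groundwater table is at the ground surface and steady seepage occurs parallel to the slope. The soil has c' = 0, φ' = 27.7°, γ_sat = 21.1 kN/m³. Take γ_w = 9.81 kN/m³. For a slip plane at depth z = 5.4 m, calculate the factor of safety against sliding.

With seepage parallel to the slope and the water table at the surface, the effective normal stress on the slip plane uses the buoyant unit weight γ' = γ_sat − γ_w while the driving shear stress uses γ_sat:
FS = [c' + γ' z cos²β tanφ'] / [γ_sat z sinβ cosβ]
(For c' = 0 this reduces to FS = (γ'/γ_sat)·tanφ'/tanβ.)
γ' = 21.1 − 9.81 = 11.29 kN/m³
Numerator = 0.0 + 11.29·5.4·cos²11.2°·tan27.7° = 0.0 + 11.29·5.4·0.9623·0.5250 = 30.800 kPa
Denominator = 21.1·5.4·sin11.2°·cos11.2° = 21.1·5.4·0.1942·0.9810 = 21.710 kPa
FS = 30.800 / 21.710 = 1.419

FS = 1.42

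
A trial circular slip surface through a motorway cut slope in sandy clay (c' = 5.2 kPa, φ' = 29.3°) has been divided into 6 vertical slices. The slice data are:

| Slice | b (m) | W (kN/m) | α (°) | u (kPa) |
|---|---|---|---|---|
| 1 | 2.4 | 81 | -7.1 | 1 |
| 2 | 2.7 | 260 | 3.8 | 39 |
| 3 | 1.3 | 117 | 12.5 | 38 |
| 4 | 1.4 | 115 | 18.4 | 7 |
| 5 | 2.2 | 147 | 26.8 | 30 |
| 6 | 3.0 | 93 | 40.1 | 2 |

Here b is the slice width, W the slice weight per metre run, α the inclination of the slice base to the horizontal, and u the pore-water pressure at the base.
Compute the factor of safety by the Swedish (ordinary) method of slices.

FS = 1.86

Ordinary method of slices: FS = Σ[c'·Δl_i + (W_i cosα_i − u_i·Δl_i)·tanφ'] / Σ W_i sinα_i, with Δl_i = b_i / cosα_i.
Slice 1: Δl = 2.4/cos(-7.1°) = 2.419 m; N'_1 = 81·cos(-7.1°) − 1·2.419 = 78.0; c'Δl = 12.58; W sinα = -10.0
Slice 2: Δl = 2.7/cos3.8° = 2.706 m; N'_2 = 260·cos3.8° − 39·2.706 = 153.9; c'Δl = 14.07; W sinα = 17.2
Slice 3: Δl = 1.3/cos12.5° = 1.332 m; N'_3 = 117·cos12.5° − 38·1.332 = 63.6; c'Δl = 6.92; W sinα = 25.3
Slice 4: Δl = 1.4/cos18.4° = 1.475 m; N'_4 = 115·cos18.4° − 7·1.475 = 98.8; c'Δl = 7.67; W sinα = 36.3
Slice 5: Δl = 2.2/cos26.8° = 2.465 m; N'_5 = 147·cos26.8° − 30·2.465 = 57.3; c'Δl = 12.82; W sinα = 66.3
Slice 6: Δl = 3.0/cos40.1° = 3.922 m; N'_6 = 93·cos40.1° − 2·3.922 = 63.3; c'Δl = 20.39; W sinα = 59.9
Σc'Δl = 74.5 kN/m; ΣN' = 514.8 kN/m; ΣW sinα = 195.0 kN/m
Resisting = 74.5 + 514.8·tan29.3° = 74.5 + 288.9 = 363.4 kN/m
FS = 363.4 / 195.0 = 1.863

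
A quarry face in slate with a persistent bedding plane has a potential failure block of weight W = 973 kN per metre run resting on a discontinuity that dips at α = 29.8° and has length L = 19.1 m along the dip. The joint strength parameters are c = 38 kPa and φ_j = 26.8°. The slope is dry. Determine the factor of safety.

FS = 2.38

Resolving the block weight along and normal to the plane and applying the Mohr–Coulomb strength on the joint:
N' = W cosα = 973·cos29.8° = 844.3 kN/m
Driving force T = W sinα = 973·sin29.8° = 483.6 kN/m
Resisting force R = c·L + N'·tanφ_j = 38·19.1 + 844.3·tan26.8° = 725.8 + 426.5 = 1152.3 kN/m
FS = R / T = 1152.3 / 483.6 = 2.383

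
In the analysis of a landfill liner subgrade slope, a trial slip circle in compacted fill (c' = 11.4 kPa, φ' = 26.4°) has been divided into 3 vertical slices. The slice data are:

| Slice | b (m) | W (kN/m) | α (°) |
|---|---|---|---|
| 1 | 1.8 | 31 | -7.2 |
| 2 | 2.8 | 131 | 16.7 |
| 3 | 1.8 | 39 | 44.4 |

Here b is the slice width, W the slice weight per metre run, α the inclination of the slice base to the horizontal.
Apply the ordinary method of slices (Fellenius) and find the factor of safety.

FS = 2.85

Ordinary method of slices: FS = Σ[c'·Δl_i + (W_i cosα_i)·tanφ'] / Σ W_i sinα_i, with Δl_i = b_i / cosα_i.
Slice 1: Δl = 1.8/cos(-7.2°) = 1.814 m; N'_1 = 31·cos(-7.2°) = 30.8; c'Δl = 20.68; W sinα = -3.9
Slice 2: Δl = 2.8/cos16.7° = 2.923 m; N'_2 = 131·cos16.7° = 125.5; c'Δl = 33.33; W sinα = 37.6
Slice 3: Δl = 1.8/cos44.4° = 2.519 m; N'_3 = 39·cos44.4° = 27.9; c'Δl = 28.72; W sinα = 27.3
Σc'Δl = 82.7 kN/m; ΣN' = 184.1 kN/m; ΣW sinα = 61.0 kN/m
Resisting = 82.7 + 184.1·tan26.4° = 82.7 + 91.4 = 174.1 kN/m
FS = 174.1 / 61.0 = 2.852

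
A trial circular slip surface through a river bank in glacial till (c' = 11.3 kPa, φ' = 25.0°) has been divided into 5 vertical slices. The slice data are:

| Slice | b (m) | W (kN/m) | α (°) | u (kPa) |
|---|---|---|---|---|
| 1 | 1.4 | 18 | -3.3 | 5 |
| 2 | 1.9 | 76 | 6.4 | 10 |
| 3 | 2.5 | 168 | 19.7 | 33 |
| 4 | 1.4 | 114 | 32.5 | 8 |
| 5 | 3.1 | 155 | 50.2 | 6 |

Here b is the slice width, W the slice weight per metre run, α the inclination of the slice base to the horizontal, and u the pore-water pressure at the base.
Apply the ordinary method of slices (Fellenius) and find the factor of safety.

Ordinary method of slices: FS = Σ[c'·Δl_i + (W_i cosα_i − u_i·Δl_i)·tanφ'] / Σ W_i sinα_i, with Δl_i = b_i / cosα_i.
Slice 1: Δl = 1.4/cos(-3.3°) = 1.402 m; N'_1 = 18·cos(-3.3°) − 5·1.402 = 11.0; c'Δl = 15.85; W sinα = -1.0
Slice 2: Δl = 1.9/cos6.4° = 1.912 m; N'_2 = 76·cos6.4° − 10·1.912 = 56.4; c'Δl = 21.60; W sinα = 8.5
Slice 3: Δl = 2.5/cos19.7° = 2.655 m; N'_3 = 168·cos19.7° − 33·2.655 = 70.5; c'Δl = 30.01; W sinα = 56.6
Slice 4: Δl = 1.4/cos32.5° = 1.660 m; N'_4 = 114·cos32.5° − 8·1.660 = 82.9; c'Δl = 18.76; W sinα = 61.3
Slice 5: Δl = 3.1/cos50.2° = 4.843 m; N'_5 = 155·cos50.2° − 6·4.843 = 70.2; c'Δl = 54.72; W sinα = 119.1
Σc'Δl = 140.9 kN/m; ΣN' = 290.9 kN/m; ΣW sinα = 244.4 kN/m
Resisting = 140.9 + 290.9·tan25.0° = 140.9 + 135.7 = 276.6 kN/m
FS = 276.6 / 244.4 = 1.132

FS = 1.13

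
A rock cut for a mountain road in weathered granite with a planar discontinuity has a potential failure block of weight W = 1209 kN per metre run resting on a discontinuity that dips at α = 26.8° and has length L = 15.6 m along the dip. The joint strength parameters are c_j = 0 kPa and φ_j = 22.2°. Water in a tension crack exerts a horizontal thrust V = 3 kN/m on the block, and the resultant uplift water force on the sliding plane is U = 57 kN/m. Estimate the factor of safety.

FS = 0.76

Resolving the block weight along and normal to the plane and applying the Mohr–Coulomb strength on the joint:
N' = W cosα − U − V sinα = 1209·cos26.8° − 57 − 3·sin26.8° = 1020.8 kN/m
Driving force T = W sinα + V cosα = 1209·sin26.8° + 3·cos26.8° = 547.8 kN/m
Resisting force R = c_j·L + N'·tanφ_j = 0·15.6 + 1020.8·tan22.2° = 0.0 + 416.6 = 416.6 kN/m
FS = R / T = 416.6 / 547.8 = 0.760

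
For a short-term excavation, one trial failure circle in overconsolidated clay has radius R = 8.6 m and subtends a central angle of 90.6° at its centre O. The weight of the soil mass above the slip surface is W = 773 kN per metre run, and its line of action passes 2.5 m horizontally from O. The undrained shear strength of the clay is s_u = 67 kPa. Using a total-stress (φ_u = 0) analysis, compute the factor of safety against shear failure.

FS = 4.05

Taking moments about the centre O, the resisting moment is provided by the undrained shear strength acting along the arc:
Arc length L_a = R·θ = 8.6·(90.6°·π/180) = 8.6·1.5813 = 13.60 m
M_R = s_u·L_a·R = 67·13.60·8.6 = 7835.7 kN·m/m
M_D = W·d = 773·2.5 = 1932.5 kN·m/m
FS = M_R / M_D = 7835.7 / 1932.5 = 4.055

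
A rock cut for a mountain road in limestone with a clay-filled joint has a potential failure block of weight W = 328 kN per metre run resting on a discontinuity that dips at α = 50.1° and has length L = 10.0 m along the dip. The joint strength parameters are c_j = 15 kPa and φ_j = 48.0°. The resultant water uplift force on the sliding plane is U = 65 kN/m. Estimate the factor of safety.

FS = 1.24

Resolving the block weight along and normal to the plane and applying the Mohr–Coulomb strength on the joint:
N' = W cosα − U = 328·cos50.1° − 65 = 145.4 kN/m
Driving force T = W sinα = 328·sin50.1° = 251.6 kN/m
Resisting force R = c_j·L + N'·tanφ_j = 15·10.0 + 145.4·tan48.0° = 150.0 + 161.5 = 311.5 kN/m
FS = R / T = 311.5 / 251.6 = 1.238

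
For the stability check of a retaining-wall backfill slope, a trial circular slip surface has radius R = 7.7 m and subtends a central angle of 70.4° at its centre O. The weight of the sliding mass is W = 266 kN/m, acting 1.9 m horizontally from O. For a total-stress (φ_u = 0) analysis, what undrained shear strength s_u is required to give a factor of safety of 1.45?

FS = s_u·L_a·R / (W·d), so s_u = FS·W·d / (L_a·R).
Arc length L_a = R·θ = 7.7·(70.4°·π/180) = 7.7·1.2287 = 9.46 m
s_u = 1.45·266·1.9 / (9.46·7.7) = 732.8 / 72.85 = 10.06 kPa

s_u = 10.1 kPa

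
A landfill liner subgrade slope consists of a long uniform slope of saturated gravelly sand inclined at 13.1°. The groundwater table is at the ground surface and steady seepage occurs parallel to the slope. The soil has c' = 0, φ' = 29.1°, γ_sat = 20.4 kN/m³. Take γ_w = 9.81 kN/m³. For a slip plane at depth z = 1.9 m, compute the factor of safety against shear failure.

FS = 1.24

With seepage parallel to the slope and the water table at the surface, the effective normal stress on the slip plane uses the buoyant unit weight γ' = γ_sat − γ_w while the driving shear stress uses γ_sat:
FS = [c' + γ' z cos²β tanφ'] / [γ_sat z sinβ cosβ]
(For c' = 0 this reduces to FS = (γ'/γ_sat)·tanφ'/tanβ.)
γ' = 20.4 − 9.81 = 10.59 kN/m³
Numerator = 0.0 + 10.59·1.9·cos²13.1°·tan29.1° = 0.0 + 10.59·1.9·0.9486·0.5566 = 10.624 kPa
Denominator = 20.4·1.9·sin13.1°·cos13.1° = 20.4·1.9·0.2267·0.9740 = 8.556 kPa
FS = 10.624 / 8.556 = 1.242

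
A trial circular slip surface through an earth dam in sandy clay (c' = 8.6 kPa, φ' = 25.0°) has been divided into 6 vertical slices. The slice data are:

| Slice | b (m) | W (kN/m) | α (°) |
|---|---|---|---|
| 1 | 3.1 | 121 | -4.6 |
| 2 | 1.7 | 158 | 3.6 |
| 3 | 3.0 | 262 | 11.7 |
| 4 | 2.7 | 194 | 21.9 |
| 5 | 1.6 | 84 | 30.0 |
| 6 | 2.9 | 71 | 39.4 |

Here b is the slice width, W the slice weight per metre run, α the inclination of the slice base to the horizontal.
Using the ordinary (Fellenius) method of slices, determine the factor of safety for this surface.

Ordinary method of slices: FS = Σ[c'·Δl_i + (W_i cosα_i)·tanφ'] / Σ W_i sinα_i, with Δl_i = b_i / cosα_i.
Slice 1: Δl = 3.1/cos(-4.6°) = 3.110 m; N'_1 = 121·cos(-4.6°) = 120.6; c'Δl = 26.75; W sinα = -9.7
Slice 2: Δl = 1.7/cos3.6° = 1.703 m; N'_2 = 158·cos3.6° = 157.7; c'Δl = 14.65; W sinα = 9.9
Slice 3: Δl = 3.0/cos11.7° = 3.064 m; N'_3 = 262·cos11.7° = 256.6; c'Δl = 26.35; W sinα = 53.1
Slice 4: Δl = 2.7/cos21.9° = 2.910 m; N'_4 = 194·cos21.9° = 180.0; c'Δl = 25.03; W sinα = 72.4
Slice 5: Δl = 1.6/cos30.0° = 1.848 m; N'_5 = 84·cos30.0° = 72.7; c'Δl = 15.89; W sinα = 42.0
Slice 6: Δl = 2.9/cos39.4° = 3.753 m; N'_6 = 71·cos39.4° = 54.9; c'Δl = 32.28; W sinα = 45.1
Σc'Δl = 140.9 kN/m; ΣN' = 842.5 kN/m; ΣW sinα = 212.8 kN/m
Resisting = 140.9 + 842.5·tan25.0° = 140.9 + 392.8 = 533.8 kN/m
FS = 533.8 / 212.8 = 2.509

FS = 2.51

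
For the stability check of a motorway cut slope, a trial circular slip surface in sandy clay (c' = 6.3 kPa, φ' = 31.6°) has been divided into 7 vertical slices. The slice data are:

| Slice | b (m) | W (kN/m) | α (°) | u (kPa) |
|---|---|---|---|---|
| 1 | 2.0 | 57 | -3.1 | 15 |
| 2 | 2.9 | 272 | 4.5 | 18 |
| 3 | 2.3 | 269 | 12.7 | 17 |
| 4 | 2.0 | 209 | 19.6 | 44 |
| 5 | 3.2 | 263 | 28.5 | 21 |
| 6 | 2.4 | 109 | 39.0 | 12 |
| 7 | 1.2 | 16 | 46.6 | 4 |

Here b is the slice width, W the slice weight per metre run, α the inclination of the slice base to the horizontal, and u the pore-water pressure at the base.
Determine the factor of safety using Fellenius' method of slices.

FS = 1.67

Ordinary method of slices: FS = Σ[c'·Δl_i + (W_i cosα_i − u_i·Δl_i)·tanφ'] / Σ W_i sinα_i, with Δl_i = b_i / cosα_i.
Slice 1: Δl = 2.0/cos(-3.1°) = 2.003 m; N'_1 = 57·cos(-3.1°) − 15·2.003 = 26.9; c'Δl = 12.62; W sinα = -3.1
Slice 2: Δl = 2.9/cos4.5° = 2.909 m; N'_2 = 272·cos4.5° − 18·2.909 = 218.8; c'Δl = 18.33; W sinα = 21.3
Slice 3: Δl = 2.3/cos12.7° = 2.358 m; N'_3 = 269·cos12.7° − 17·2.358 = 222.3; c'Δl = 14.85; W sinα = 59.1
Slice 4: Δl = 2.0/cos19.6° = 2.123 m; N'_4 = 209·cos19.6° − 44·2.123 = 103.5; c'Δl = 13.37; W sinα = 70.1
Slice 5: Δl = 3.2/cos28.5° = 3.641 m; N'_5 = 263·cos28.5° − 21·3.641 = 154.7; c'Δl = 22.94; W sinα = 125.5
Slice 6: Δl = 2.4/cos39.0° = 3.088 m; N'_6 = 109·cos39.0° − 12·3.088 = 47.7; c'Δl = 19.46; W sinα = 68.6
Slice 7: Δl = 1.2/cos46.6° = 1.747 m; N'_7 = 16·cos46.6° − 4·1.747 = 4.0; c'Δl = 11.00; W sinα = 11.6
Σc'Δl = 112.6 kN/m; ΣN' = 777.8 kN/m; ΣW sinα = 353.2 kN/m
Resisting = 112.6 + 777.8·tan31.6° = 112.6 + 478.5 = 591.1 kN/m
FS = 591.1 / 353.2 = 1.673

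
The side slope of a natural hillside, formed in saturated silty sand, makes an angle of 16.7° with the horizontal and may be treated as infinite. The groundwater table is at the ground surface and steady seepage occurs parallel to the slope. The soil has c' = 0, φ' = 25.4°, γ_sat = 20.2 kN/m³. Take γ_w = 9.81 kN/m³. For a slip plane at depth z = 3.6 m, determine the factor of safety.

FS = 0.81

With seepage parallel to the slope and the water table at the surface, the effective normal stress on the slip plane uses the buoyant unit weight γ' = γ_sat − γ_w while the driving shear stress uses γ_sat:
FS = [c' + γ' z cos²β tanφ'] / [γ_sat z sinβ cosβ]
(For c' = 0 this reduces to FS = (γ'/γ_sat)·tanφ'/tanβ.)
γ' = 20.2 − 9.81 = 10.39 kN/m³
Numerator = 0.0 + 10.39·3.6·cos²16.7°·tan25.4° = 0.0 + 10.39·3.6·0.9174·0.4748 = 16.294 kPa
Denominator = 20.2·3.6·sin16.7°·cos16.7° = 20.2·3.6·0.2874·0.9578 = 20.015 kPa
FS = 16.294 / 20.015 = 0.814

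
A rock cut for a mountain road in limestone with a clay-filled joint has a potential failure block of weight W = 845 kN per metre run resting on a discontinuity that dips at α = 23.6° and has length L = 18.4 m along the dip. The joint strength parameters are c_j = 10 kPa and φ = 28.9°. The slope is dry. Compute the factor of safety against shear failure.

FS = 1.81

Resolving the block weight along and normal to the plane and applying the Mohr–Coulomb strength on the joint:
N' = W cosα = 845·cos23.6° = 774.3 kN/m
Driving force T = W sinα = 845·sin23.6° = 338.3 kN/m
Resisting force R = c_j·L + N'·tanφ = 10·18.4 + 774.3·tan28.9° = 184.0 + 427.5 = 611.5 kN/m
FS = R / T = 611.5 / 338.3 = 1.807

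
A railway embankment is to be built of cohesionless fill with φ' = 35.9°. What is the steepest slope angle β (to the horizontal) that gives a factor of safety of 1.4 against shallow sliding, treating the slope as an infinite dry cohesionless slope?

β = 27.3°

For an infinite dry cohesionless slope FS = tanφ'/tanβ, so tanβ = tanφ' / FS.
tanβ = tan35.9° / 1.4 = 0.7239 / 1.4 = 0.5171
β = arctan(0.5171) = 27.34°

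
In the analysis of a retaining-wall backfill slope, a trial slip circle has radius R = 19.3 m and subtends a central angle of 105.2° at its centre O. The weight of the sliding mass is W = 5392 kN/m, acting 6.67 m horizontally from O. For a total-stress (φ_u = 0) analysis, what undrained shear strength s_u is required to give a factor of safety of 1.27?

s_u = 66.8 kPa

FS = s_u·L_a·R / (W·d), so s_u = FS·W·d / (L_a·R).
Arc length L_a = R·θ = 19.3·(105.2°·π/180) = 19.3·1.8361 = 35.44 m
s_u = 1.27·5392·6.67 / (35.44·19.3) = 45675.1 / 683.92 = 66.78 kPa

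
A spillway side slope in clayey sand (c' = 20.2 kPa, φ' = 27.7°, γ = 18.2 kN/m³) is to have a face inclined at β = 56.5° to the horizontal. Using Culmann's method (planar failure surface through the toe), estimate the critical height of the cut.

Culmann's analysis gives the critical failure plane at α_cr = (β + φ')/2 = (56.5 + 27.7)/2 = 42.1°, and the critical height
H_c = (4c'/γ) · sinβ cosφ' / [1 − cos(β − φ')]
    = (4·20.2/18.2) · sin56.5°·cos27.7° / [1 − cos(28.8°)]
    = 4.440 · 0.8339·0.8854 / [1 − 0.8763]
    = 4.440 · 0.7383 / 0.1237
    = 26.50 m

H_c = 26.50 m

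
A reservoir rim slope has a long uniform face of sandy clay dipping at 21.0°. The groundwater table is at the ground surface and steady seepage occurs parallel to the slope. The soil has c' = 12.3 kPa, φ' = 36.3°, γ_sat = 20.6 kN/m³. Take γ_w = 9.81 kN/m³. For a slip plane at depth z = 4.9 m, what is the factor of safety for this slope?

With seepage parallel to the slope and the water table at the surface, the effective normal stress on the slip plane uses the buoyant unit weight γ' = γ_sat − γ_w while the driving shear stress uses γ_sat:
FS = [c' + γ' z cos²β tanφ'] / [γ_sat z sinβ cosβ]
γ' = 20.6 − 9.81 = 10.79 kN/m³
Numerator = 12.3 + 10.79·4.9·cos²21.0°·tan36.3° = 12.3 + 10.79·4.9·0.8716·0.7346 = 46.150 kPa
Denominator = 20.6·4.9·sin21.0°·cos21.0° = 20.6·4.9·0.3584·0.9336 = 33.771 kPa
FS = 46.150 / 33.771 = 1.367

FS = 1.37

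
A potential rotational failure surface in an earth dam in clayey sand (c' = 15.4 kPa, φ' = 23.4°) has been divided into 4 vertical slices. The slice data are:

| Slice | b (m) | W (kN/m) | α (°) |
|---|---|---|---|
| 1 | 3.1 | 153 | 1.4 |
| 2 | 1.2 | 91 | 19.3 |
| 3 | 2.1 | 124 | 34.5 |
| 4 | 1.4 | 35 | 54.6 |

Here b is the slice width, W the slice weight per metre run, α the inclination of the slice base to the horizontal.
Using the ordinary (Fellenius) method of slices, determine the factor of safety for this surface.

Ordinary method of slices: FS = Σ[c'·Δl_i + (W_i cosα_i)·tanφ'] / Σ W_i sinα_i, with Δl_i = b_i / cosα_i.
Slice 1: Δl = 3.1/cos1.4° = 3.101 m; N'_1 = 153·cos1.4° = 153.0; c'Δl = 47.75; W sinα = 3.7
Slice 2: Δl = 1.2/cos19.3° = 1.271 m; N'_2 = 91·cos19.3° = 85.9; c'Δl = 19.58; W sinα = 30.1
Slice 3: Δl = 2.1/cos34.5° = 2.548 m; N'_3 = 124·cos34.5° = 102.2; c'Δl = 39.24; W sinα = 70.2
Slice 4: Δl = 1.4/cos54.6° = 2.417 m; N'_4 = 35·cos54.6° = 20.3; c'Δl = 37.22; W sinα = 28.5
Σc'Δl = 143.8 kN/m; ΣN' = 361.3 kN/m; ΣW sinα = 132.6 kN/m
Resisting = 143.8 + 361.3·tan23.4° = 143.8 + 156.4 = 300.1 kN/m
FS = 300.1 / 132.6 = 2.264

FS = 2.26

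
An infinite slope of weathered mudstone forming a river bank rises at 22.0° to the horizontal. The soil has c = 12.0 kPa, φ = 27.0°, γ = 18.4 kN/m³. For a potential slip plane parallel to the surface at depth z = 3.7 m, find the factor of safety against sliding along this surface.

FS = 1.77

For an infinite slope with a slip plane parallel to the surface (no pore pressure): FS = [c + γz cos²β tanφ] / [γz sinβ cosβ].
γz = 18.4·3.7 = 68.08 kN/m²
Numerator = 12.0 + 68.08·cos²22.0°·tan27.0° = 12.0 + 68.08·0.8597·0.5095 = 41.821 kPa
Denominator = 68.08·sin22.0°·cos22.0° = 68.08·0.3746·0.9272 = 23.646 kPa
FS = 41.821 / 23.646 = 1.769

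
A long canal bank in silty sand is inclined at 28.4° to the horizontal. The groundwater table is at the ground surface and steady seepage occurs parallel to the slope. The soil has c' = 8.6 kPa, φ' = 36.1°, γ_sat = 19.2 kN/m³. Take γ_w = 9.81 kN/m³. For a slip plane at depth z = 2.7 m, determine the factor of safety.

FS = 1.06

With seepage parallel to the slope and the water table at the surface, the effective normal stress on the slip plane uses the buoyant unit weight γ' = γ_sat − γ_w while the driving shear stress uses γ_sat:
FS = [c' + γ' z cos²β tanφ'] / [γ_sat z sinβ cosβ]
γ' = 19.2 − 9.81 = 9.39 kN/m³
Numerator = 8.6 + 9.39·2.7·cos²28.4°·tan36.1° = 8.6 + 9.39·2.7·0.7738·0.7292 = 22.905 kPa
Denominator = 19.2·2.7·sin28.4°·cos28.4° = 19.2·2.7·0.4756·0.8796 = 21.689 kPa
FS = 22.905 / 21.689 = 1.056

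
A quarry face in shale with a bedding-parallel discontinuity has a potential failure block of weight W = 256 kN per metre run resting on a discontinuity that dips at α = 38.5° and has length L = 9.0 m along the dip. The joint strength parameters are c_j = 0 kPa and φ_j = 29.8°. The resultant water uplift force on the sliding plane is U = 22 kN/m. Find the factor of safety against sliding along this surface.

FS = 0.64

Resolving the block weight along and normal to the plane and applying the Mohr–Coulomb strength on the joint:
N' = W cosα − U = 256·cos38.5° − 22 = 178.3 kN/m
Driving force T = W sinα = 256·sin38.5° = 159.4 kN/m
Resisting force R = c_j·L + N'·tanφ_j = 0·9.0 + 178.3·tan29.8° = 0.0 + 102.1 = 102.1 kN/m
FS = R / T = 102.1 / 159.4 = 0.641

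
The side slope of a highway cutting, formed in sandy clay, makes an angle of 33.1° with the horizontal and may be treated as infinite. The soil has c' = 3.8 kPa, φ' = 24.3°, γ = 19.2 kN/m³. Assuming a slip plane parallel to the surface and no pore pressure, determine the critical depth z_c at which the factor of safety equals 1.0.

z_c = 1.41 m

Setting FS = 1.00 in FS = [c' + γz cos²β tanφ'] / [γz sinβ cosβ] and solving for z:
z = c' / [γ cosβ (FS·sinβ − cosβ·tanφ')]
  = 3.8 / [19.2·cos33.1°·(1.00·sin33.1° − cos33.1°·tan24.3°)]
  = 3.8 / [19.2·0.8377·(1.00·0.5461 − 0.8377·0.4515)]
  = 3.8 / 2.6999 = 1.407 m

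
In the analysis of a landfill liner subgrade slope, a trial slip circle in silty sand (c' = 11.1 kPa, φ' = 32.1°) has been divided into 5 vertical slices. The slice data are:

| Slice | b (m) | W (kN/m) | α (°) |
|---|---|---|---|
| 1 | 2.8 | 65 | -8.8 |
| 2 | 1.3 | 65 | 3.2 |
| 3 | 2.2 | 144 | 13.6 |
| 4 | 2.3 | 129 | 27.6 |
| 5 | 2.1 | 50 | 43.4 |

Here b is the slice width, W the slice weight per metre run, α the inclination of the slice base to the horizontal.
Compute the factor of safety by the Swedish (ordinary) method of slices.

Ordinary method of slices: FS = Σ[c'·Δl_i + (W_i cosα_i)·tanφ'] / Σ W_i sinα_i, with Δl_i = b_i / cosα_i.
Slice 1: Δl = 2.8/cos(-8.8°) = 2.833 m; N'_1 = 65·cos(-8.8°) = 64.2; c'Δl = 31.45; W sinα = -9.9
Slice 2: Δl = 1.3/cos3.2° = 1.302 m; N'_2 = 65·cos3.2° = 64.9; c'Δl = 14.45; W sinα = 3.6
Slice 3: Δl = 2.2/cos13.6° = 2.263 m; N'_3 = 144·cos13.6° = 140.0; c'Δl = 25.12; W sinα = 33.9
Slice 4: Δl = 2.3/cos27.6° = 2.595 m; N'_4 = 129·cos27.6° = 114.3; c'Δl = 28.81; W sinα = 59.8
Slice 5: Δl = 2.1/cos43.4° = 2.890 m; N'_5 = 50·cos43.4° = 36.3; c'Δl = 32.08; W sinα = 34.4
Σc'Δl = 131.9 kN/m; ΣN' = 419.7 kN/m; ΣW sinα = 121.7 kN/m
Resisting = 131.9 + 419.7·tan32.1° = 131.9 + 263.3 = 395.2 kN/m
FS = 395.2 / 121.7 = 3.248

FS = 3.25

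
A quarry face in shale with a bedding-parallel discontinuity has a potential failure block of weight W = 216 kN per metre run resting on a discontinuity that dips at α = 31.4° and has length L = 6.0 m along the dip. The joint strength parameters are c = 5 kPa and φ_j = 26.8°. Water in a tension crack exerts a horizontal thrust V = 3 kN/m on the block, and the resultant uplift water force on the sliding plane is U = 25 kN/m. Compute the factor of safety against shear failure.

Resolving the block weight along and normal to the plane and applying the Mohr–Coulomb strength on the joint:
N' = W cosα − U − V sinα = 216·cos31.4° − 25 − 3·sin31.4° = 157.8 kN/m
Driving force T = W sinα + V cosα = 216·sin31.4° + 3·cos31.4° = 115.1 kN/m
Resisting force R = c·L + N'·tanφ_j = 5·6.0 + 157.8·tan26.8° = 30.0 + 79.7 = 109.7 kN/m
FS = R / T = 109.7 / 115.1 = 0.953

FS = 0.95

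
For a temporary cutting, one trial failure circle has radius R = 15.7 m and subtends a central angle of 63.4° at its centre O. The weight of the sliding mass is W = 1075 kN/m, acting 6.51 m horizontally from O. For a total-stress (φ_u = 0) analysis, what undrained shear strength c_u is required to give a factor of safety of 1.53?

c_u = 39.3 kPa

FS = c_u·L_a·R / (W·d), so c_u = FS·W·d / (L_a·R).
Arc length L_a = R·θ = 15.7·(63.4°·π/180) = 15.7·1.1065 = 17.37 m
c_u = 1.53·1075·6.51 / (17.37·15.7) = 10707.3 / 272.75 = 39.26 kPa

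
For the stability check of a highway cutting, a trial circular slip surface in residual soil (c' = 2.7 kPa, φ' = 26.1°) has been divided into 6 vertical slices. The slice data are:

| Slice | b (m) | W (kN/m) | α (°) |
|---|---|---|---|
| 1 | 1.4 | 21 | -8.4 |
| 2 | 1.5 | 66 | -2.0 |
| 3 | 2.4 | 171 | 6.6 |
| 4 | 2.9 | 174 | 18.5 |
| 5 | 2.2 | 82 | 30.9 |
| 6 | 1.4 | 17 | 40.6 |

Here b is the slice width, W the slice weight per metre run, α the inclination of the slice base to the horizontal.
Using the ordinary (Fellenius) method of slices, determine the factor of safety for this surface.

FS = 2.30

Ordinary method of slices: FS = Σ[c'·Δl_i + (W_i cosα_i)·tanφ'] / Σ W_i sinα_i, with Δl_i = b_i / cosα_i.
Slice 1: Δl = 1.4/cos(-8.4°) = 1.415 m; N'_1 = 21·cos(-8.4°) = 20.8; c'Δl = 3.82; W sinα = -3.1
Slice 2: Δl = 1.5/cos(-2.0°) = 1.501 m; N'_2 = 66·cos(-2.0°) = 66.0; c'Δl = 4.05; W sinα = -2.3
Slice 3: Δl = 2.4/cos6.6° = 2.416 m; N'_3 = 171·cos6.6° = 169.9; c'Δl = 6.52; W sinα = 19.7
Slice 4: Δl = 2.9/cos18.5° = 3.058 m; N'_4 = 174·cos18.5° = 165.0; c'Δl = 8.26; W sinα = 55.2
Slice 5: Δl = 2.2/cos30.9° = 2.564 m; N'_5 = 82·cos30.9° = 70.4; c'Δl = 6.92; W sinα = 42.1
Slice 6: Δl = 1.4/cos40.6° = 1.844 m; N'_6 = 17·cos40.6° = 12.9; c'Δl = 4.98; W sinα = 11.1
Σc'Δl = 34.6 kN/m; ΣN' = 504.9 kN/m; ΣW sinα = 122.7 kN/m
Resisting = 34.6 + 504.9·tan26.1° = 34.6 + 247.3 = 281.9 kN/m
FS = 281.9 / 122.7 = 2.298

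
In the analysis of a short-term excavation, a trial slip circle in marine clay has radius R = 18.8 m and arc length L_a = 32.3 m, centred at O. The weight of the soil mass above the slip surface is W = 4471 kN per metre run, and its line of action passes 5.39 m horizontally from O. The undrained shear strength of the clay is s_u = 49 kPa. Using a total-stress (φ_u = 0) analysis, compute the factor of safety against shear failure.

Taking moments about the centre O, the resisting moment is provided by the undrained shear strength acting along the arc:
M_R = s_u·L_a·R = 49·32.30·18.8 = 29754.8 kN·m/m
M_D = W·d = 4471·5.39 = 24098.7 kN·m/m
FS = M_R / M_D = 29754.8 / 24098.7 = 1.235

FS = 1.23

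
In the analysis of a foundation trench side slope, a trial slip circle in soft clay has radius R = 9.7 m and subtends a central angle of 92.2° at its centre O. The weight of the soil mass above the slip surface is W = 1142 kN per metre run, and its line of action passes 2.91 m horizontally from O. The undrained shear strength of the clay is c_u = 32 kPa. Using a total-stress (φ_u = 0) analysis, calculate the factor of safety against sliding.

FS = 1.46

Taking moments about the centre O, the resisting moment is provided by the undrained shear strength acting along the arc:
Arc length L_a = R·θ = 9.7·(92.2°·π/180) = 9.7·1.6092 = 15.61 m
M_R = c_u·L_a·R = 32·15.61·9.7 = 4845.1 kN·m/m
M_D = W·d = 1142·2.91 = 3323.2 kN·m/m
FS = M_R / M_D = 4845.1 / 3323.2 = 1.458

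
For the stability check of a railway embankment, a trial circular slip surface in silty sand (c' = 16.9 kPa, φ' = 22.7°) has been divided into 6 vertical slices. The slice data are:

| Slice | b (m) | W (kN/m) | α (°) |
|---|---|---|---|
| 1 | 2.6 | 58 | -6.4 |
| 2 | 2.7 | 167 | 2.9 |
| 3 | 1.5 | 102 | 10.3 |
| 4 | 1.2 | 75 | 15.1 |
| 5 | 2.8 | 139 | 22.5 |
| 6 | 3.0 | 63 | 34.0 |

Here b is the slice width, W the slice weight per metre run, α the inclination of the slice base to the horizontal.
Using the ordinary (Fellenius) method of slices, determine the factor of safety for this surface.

Ordinary method of slices: FS = Σ[c'·Δl_i + (W_i cosα_i)·tanφ'] / Σ W_i sinα_i, with Δl_i = b_i / cosα_i.
Slice 1: Δl = 2.6/cos(-6.4°) = 2.616 m; N'_1 = 58·cos(-6.4°) = 57.6; c'Δl = 44.22; W sinα = -6.5
Slice 2: Δl = 2.7/cos2.9° = 2.703 m; N'_2 = 167·cos2.9° = 166.8; c'Δl = 45.69; W sinα = 8.4
Slice 3: Δl = 1.5/cos10.3° = 1.525 m; N'_3 = 102·cos10.3° = 100.4; c'Δl = 25.77; W sinα = 18.2
Slice 4: Δl = 1.2/cos15.1° = 1.243 m; N'_4 = 75·cos15.1° = 72.4; c'Δl = 21.01; W sinα = 19.5
Slice 5: Δl = 2.8/cos22.5° = 3.031 m; N'_5 = 139·cos22.5° = 128.4; c'Δl = 51.22; W sinα = 53.2
Slice 6: Δl = 3.0/cos34.0° = 3.619 m; N'_6 = 63·cos34.0° = 52.2; c'Δl = 61.16; W sinα = 35.2
Σc'Δl = 249.0 kN/m; ΣN' = 577.8 kN/m; ΣW sinα = 128.2 kN/m
Resisting = 249.0 + 577.8·tan22.7° = 249.0 + 241.7 = 490.8 kN/m
FS = 490.8 / 128.2 = 3.829

FS = 3.83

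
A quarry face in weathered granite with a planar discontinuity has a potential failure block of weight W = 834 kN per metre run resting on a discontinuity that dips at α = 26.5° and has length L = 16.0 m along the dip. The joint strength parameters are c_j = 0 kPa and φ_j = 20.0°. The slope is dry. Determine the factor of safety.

Resolving the block weight along and normal to the plane and applying the Mohr–Coulomb strength on the joint:
N' = W cosα = 834·cos26.5° = 746.4 kN/m
Driving force T = W sinα = 834·sin26.5° = 372.1 kN/m
Resisting force R = c_j·L + N'·tanφ_j = 0·16.0 + 746.4·tan20.0° = 0.0 + 271.7 = 271.7 kN/m
FS = R / T = 271.7 / 372.1 = 0.730

FS = 0.73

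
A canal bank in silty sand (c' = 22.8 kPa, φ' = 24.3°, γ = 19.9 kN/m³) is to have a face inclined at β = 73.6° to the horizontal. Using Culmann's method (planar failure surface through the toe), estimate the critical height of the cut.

H_c = 11.52 m

Culmann's analysis gives the critical failure plane at α_cr = (β + φ')/2 = (73.6 + 24.3)/2 = 48.9°, and the critical height
H_c = (4c'/γ) · sinβ cosφ' / [1 − cos(β − φ')]
    = (4·22.8/19.9) · sin73.6°·cos24.3° / [1 − cos(49.3°)]
    = 4.583 · 0.9593·0.9114 / [1 − 0.6521]
    = 4.583 · 0.8743 / 0.3479
    = 11.52 m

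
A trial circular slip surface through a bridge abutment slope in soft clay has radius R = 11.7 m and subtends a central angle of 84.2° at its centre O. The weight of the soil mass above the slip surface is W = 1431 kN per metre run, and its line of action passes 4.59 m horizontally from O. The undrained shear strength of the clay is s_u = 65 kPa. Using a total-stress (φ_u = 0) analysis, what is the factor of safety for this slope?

Taking moments about the centre O, the resisting moment is provided by the undrained shear strength acting along the arc:
Arc length L_a = R·θ = 11.7·(84.2°·π/180) = 11.7·1.4696 = 17.19 m
M_R = s_u·L_a·R = 65·17.19·11.7 = 13076.0 kN·m/m
M_D = W·d = 1431·4.59 = 6568.3 kN·m/m
FS = M_R / M_D = 13076.0 / 6568.3 = 1.991

FS = 1.99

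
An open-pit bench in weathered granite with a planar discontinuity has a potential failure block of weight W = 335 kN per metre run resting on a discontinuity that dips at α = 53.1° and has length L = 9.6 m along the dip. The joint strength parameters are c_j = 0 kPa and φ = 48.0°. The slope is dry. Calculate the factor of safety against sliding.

Resolving the block weight along and normal to the plane and applying the Mohr–Coulomb strength on the joint:
N' = W cosα = 335·cos53.1° = 201.1 kN/m
Driving force T = W sinα = 335·sin53.1° = 267.9 kN/m
Resisting force R = c_j·L + N'·tanφ = 0·9.6 + 201.1·tan48.0° = 0.0 + 223.4 = 223.4 kN/m
FS = R / T = 223.4 / 267.9 = 0.834

FS = 0.83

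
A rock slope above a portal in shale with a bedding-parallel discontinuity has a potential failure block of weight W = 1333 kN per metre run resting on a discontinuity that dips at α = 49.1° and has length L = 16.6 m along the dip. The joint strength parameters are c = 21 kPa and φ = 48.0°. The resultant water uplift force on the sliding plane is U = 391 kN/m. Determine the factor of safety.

Resolving the block weight along and normal to the plane and applying the Mohr–Coulomb strength on the joint:
N' = W cosα − U = 1333·cos49.1° − 391 = 481.8 kN/m
Driving force T = W sinα = 1333·sin49.1° = 1007.6 kN/m
Resisting force R = c·L + N'·tanφ = 21·16.6 + 481.8·tan48.0° = 348.6 + 535.1 = 883.7 kN/m
FS = R / T = 883.7 / 1007.6 = 0.877

FS = 0.88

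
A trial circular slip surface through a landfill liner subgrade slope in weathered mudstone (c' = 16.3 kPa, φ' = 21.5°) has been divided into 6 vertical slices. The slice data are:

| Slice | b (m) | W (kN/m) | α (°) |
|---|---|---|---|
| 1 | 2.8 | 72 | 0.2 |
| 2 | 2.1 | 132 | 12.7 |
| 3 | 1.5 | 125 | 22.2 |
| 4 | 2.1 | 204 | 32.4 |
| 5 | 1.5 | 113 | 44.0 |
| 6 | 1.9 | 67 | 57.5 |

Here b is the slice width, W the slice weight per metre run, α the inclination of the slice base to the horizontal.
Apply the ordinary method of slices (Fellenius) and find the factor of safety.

FS = 1.49

Ordinary method of slices: FS = Σ[c'·Δl_i + (W_i cosα_i)·tanφ'] / Σ W_i sinα_i, with Δl_i = b_i / cosα_i.
Slice 1: Δl = 2.8/cos0.2° = 2.800 m; N'_1 = 72·cos0.2° = 72.0; c'Δl = 45.64; W sinα = 0.3
Slice 2: Δl = 2.1/cos12.7° = 2.153 m; N'_2 = 132·cos12.7° = 128.8; c'Δl = 35.09; W sinα = 29.0
Slice 3: Δl = 1.5/cos22.2° = 1.620 m; N'_3 = 125·cos22.2° = 115.7; c'Δl = 26.41; W sinα = 47.2
Slice 4: Δl = 2.1/cos32.4° = 2.487 m; N'_4 = 204·cos32.4° = 172.2; c'Δl = 40.54; W sinα = 109.3
Slice 5: Δl = 1.5/cos44.0° = 2.085 m; N'_5 = 113·cos44.0° = 81.3; c'Δl = 33.99; W sinα = 78.5
Slice 6: Δl = 1.9/cos57.5° = 3.536 m; N'_6 = 67·cos57.5° = 36.0; c'Δl = 57.64; W sinα = 56.5
Σc'Δl = 239.3 kN/m; ΣN' = 606.0 kN/m; ΣW sinα = 320.8 kN/m
Resisting = 239.3 + 606.0·tan21.5° = 239.3 + 238.7 = 478.0 kN/m
FS = 478.0 / 320.8 = 1.490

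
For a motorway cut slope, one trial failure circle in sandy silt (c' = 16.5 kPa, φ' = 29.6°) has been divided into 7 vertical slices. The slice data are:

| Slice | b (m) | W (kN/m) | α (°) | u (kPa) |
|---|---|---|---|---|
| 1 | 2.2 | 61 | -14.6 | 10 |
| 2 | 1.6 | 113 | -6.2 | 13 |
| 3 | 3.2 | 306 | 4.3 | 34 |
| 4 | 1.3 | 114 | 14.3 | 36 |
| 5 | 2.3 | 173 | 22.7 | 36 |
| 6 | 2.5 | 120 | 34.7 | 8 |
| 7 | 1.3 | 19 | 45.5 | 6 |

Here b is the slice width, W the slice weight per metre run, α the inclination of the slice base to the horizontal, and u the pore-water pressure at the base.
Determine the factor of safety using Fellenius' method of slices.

FS = 3.27

Ordinary method of slices: FS = Σ[c'·Δl_i + (W_i cosα_i − u_i·Δl_i)·tanφ'] / Σ W_i sinα_i, with Δl_i = b_i / cosα_i.
Slice 1: Δl = 2.2/cos(-14.6°) = 2.273 m; N'_1 = 61·cos(-14.6°) − 10·2.273 = 36.3; c'Δl = 37.51; W sinα = -15.4
Slice 2: Δl = 1.6/cos(-6.2°) = 1.609 m; N'_2 = 113·cos(-6.2°) − 13·1.609 = 91.4; c'Δl = 26.56; W sinα = -12.2
Slice 3: Δl = 3.2/cos4.3° = 3.209 m; N'_3 = 306·cos4.3° − 34·3.209 = 196.0; c'Δl = 52.95; W sinα = 22.9
Slice 4: Δl = 1.3/cos14.3° = 1.342 m; N'_4 = 114·cos14.3° − 36·1.342 = 62.2; c'Δl = 22.14; W sinα = 28.2
Slice 5: Δl = 2.3/cos22.7° = 2.493 m; N'_5 = 173·cos22.7° − 36·2.493 = 69.8; c'Δl = 41.14; W sinα = 66.8
Slice 6: Δl = 2.5/cos34.7° = 3.041 m; N'_6 = 120·cos34.7° − 8·3.041 = 74.3; c'Δl = 50.17; W sinα = 68.3
Slice 7: Δl = 1.3/cos45.5° = 1.855 m; N'_7 = 19·cos45.5° − 6·1.855 = 2.2; c'Δl = 30.60; W sinα = 13.6
Σc'Δl = 261.1 kN/m; ΣN' = 532.3 kN/m; ΣW sinα = 172.1 kN/m
Resisting = 261.1 + 532.3·tan29.6° = 261.1 + 302.4 = 563.4 kN/m
FS = 563.4 / 172.1 = 3.273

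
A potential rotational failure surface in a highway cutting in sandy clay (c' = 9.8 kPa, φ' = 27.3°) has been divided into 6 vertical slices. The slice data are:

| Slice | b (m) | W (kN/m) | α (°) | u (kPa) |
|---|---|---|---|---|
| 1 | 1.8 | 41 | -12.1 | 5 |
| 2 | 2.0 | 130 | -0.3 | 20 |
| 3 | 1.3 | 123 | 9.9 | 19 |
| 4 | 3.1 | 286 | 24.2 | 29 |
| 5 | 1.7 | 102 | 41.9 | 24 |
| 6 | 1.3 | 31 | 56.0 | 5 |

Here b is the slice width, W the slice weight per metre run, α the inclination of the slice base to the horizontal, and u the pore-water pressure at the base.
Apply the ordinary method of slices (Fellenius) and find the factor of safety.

Ordinary method of slices: FS = Σ[c'·Δl_i + (W_i cosα_i − u_i·Δl_i)·tanφ'] / Σ W_i sinα_i, with Δl_i = b_i / cosα_i.
Slice 1: Δl = 1.8/cos(-12.1°) = 1.841 m; N'_1 = 41·cos(-12.1°) − 5·1.841 = 30.9; c'Δl = 18.04; W sinα = -8.6
Slice 2: Δl = 2.0/cos(-0.3°) = 2.000 m; N'_2 = 130·cos(-0.3°) − 20·2.000 = 90.0; c'Δl = 19.60; W sinα = -0.7
Slice 3: Δl = 1.3/cos9.9° = 1.320 m; N'_3 = 123·cos9.9° − 19·1.320 = 96.1; c'Δl = 12.93; W sinα = 21.1
Slice 4: Δl = 3.1/cos24.2° = 3.399 m; N'_4 = 286·cos24.2° − 29·3.399 = 162.3; c'Δl = 33.31; W sinα = 117.2
Slice 5: Δl = 1.7/cos41.9° = 2.284 m; N'_5 = 102·cos41.9° − 24·2.284 = 21.1; c'Δl = 22.38; W sinα = 68.1
Slice 6: Δl = 1.3/cos56.0° = 2.325 m; N'_6 = 31·cos56.0° − 5·2.325 = 5.7; c'Δl = 22.78; W sinα = 25.7
Σc'Δl = 129.0 kN/m; ΣN' = 406.1 kN/m; ΣW sinα = 222.9 kN/m
Resisting = 129.0 + 406.1·tan27.3° = 129.0 + 209.6 = 338.6 kN/m
FS = 338.6 / 222.9 = 1.519

FS = 1.52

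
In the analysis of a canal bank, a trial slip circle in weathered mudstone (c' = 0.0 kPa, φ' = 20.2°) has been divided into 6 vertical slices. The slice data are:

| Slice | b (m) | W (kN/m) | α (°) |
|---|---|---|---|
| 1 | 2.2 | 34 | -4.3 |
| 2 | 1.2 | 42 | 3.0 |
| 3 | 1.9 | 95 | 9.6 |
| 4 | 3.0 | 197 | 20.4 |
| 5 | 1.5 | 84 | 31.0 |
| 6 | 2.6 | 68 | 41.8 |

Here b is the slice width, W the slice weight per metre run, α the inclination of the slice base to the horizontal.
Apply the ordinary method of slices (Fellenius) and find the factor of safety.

FS = 1.02

Ordinary method of slices: FS = Σ[c'·Δl_i + (W_i cosα_i)·tanφ'] / Σ W_i sinα_i, with Δl_i = b_i / cosα_i.
Slice 1: Δl = 2.2/cos(-4.3°) = 2.206 m; N'_1 = 34·cos(-4.3°) = 33.9; c'Δl = 0.00; W sinα = -2.5
Slice 2: Δl = 1.2/cos3.0° = 1.202 m; N'_2 = 42·cos3.0° = 41.9; c'Δl = 0.00; W sinα = 2.2
Slice 3: Δl = 1.9/cos9.6° = 1.927 m; N'_3 = 95·cos9.6° = 93.7; c'Δl = 0.00; W sinα = 15.8
Slice 4: Δl = 3.0/cos20.4° = 3.201 m; N'_4 = 197·cos20.4° = 184.6; c'Δl = 0.00; W sinα = 68.7
Slice 5: Δl = 1.5/cos31.0° = 1.750 m; N'_5 = 84·cos31.0° = 72.0; c'Δl = 0.00; W sinα = 43.3
Slice 6: Δl = 2.6/cos41.8° = 3.488 m; N'_6 = 68·cos41.8° = 50.7; c'Δl = 0.00; W sinα = 45.3
Σc'Δl = 0.0 kN/m; ΣN' = 476.9 kN/m; ΣW sinα = 172.7 kN/m
Resisting = 0.0 + 476.9·tan20.2° = 0.0 + 175.4 = 175.4 kN/m
FS = 175.4 / 172.7 = 1.016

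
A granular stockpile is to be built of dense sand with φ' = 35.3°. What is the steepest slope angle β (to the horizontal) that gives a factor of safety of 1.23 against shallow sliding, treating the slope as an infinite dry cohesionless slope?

For an infinite dry cohesionless slope FS = tanφ'/tanβ, so tanβ = tanφ' / FS.
tanβ = tan35.3° / 1.23 = 0.7080 / 1.23 = 0.5756
β = arctan(0.5756) = 29.93°

β = 29.9°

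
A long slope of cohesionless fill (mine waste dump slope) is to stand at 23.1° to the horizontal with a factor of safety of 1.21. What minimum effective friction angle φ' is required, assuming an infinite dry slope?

φ' = 27.3°

FS = tanφ'/tanβ ⇒ tanφ' = FS · tanβ = 1.21 · tan23.1° = 0.5161
φ' = arctan(0.5161) = 27.30°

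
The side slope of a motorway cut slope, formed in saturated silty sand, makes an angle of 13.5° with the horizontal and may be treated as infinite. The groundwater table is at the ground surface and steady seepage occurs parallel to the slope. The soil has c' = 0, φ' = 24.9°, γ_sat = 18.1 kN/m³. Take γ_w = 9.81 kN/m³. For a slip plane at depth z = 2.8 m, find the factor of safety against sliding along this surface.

FS = 0.89

With seepage parallel to the slope and the water table at the surface, the effective normal stress on the slip plane uses the buoyant unit weight γ' = γ_sat − γ_w while the driving shear stress uses γ_sat:
FS = [c' + γ' z cos²β tanφ'] / [γ_sat z sinβ cosβ]
(For c' = 0 this reduces to FS = (γ'/γ_sat)·tanφ'/tanβ.)
γ' = 18.1 − 9.81 = 8.29 kN/m³
Numerator = 0.0 + 8.29·2.8·cos²13.5°·tan24.9° = 0.0 + 8.29·2.8·0.9455·0.4642 = 10.187 kPa
Denominator = 18.1·2.8·sin13.5°·cos13.5° = 18.1·2.8·0.2334·0.9724 = 11.504 kPa
FS = 10.187 / 11.504 = 0.886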